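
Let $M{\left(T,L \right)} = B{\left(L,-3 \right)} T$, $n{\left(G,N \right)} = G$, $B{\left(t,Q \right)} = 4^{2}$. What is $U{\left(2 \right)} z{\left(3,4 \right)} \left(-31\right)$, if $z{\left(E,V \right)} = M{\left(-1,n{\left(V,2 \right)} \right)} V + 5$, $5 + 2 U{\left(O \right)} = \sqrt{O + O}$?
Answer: $- \frac{5487}{2} \approx -2743.5$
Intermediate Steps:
$B{\left(t,Q \right)} = 16$
$M{\left(T,L \right)} = 16 T$
$U{\left(O \right)} = - \frac{5}{2} + \frac{\sqrt{2} \sqrt{O}}{2}$ ($U{\left(O \right)} = - \frac{5}{2} + \frac{\sqrt{O + O}}{2} = - \frac{5}{2} + \frac{\sqrt{2 O}}{2} = - \frac{5}{2} + \frac{\sqrt{2} \sqrt{O}}{2}$)
$z{\left(E,V \right)} = 5 - 16 V$ ($z{\left(E,V \right)} = 16 \left(-1\right) V + 5 = - 16 V + 5 = 5 - 16 V$)
$U{\left(2 \right)} z{\left(3,4 \right)} \left(-31\right) = \left(- \frac{5}{2} + \frac{\sqrt{2} \sqrt{2}}{2}\right) \left(5 - 64\right) \left(-31\right) = \left(- \frac{5}{2} + 1\right) \left(5 - 64\right) \left(-31\right) = \left(- \frac{3}{2}\right) \left(-59\right) \left(-31\right) = \frac{177}{2} \left(-31\right) = - \frac{5487}{2}$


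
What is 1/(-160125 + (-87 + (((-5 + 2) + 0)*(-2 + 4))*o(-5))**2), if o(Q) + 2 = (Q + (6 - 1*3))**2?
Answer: -1/150324 ≈ -6.6523e-6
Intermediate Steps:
o(Q) = -2 + (3 + Q)**2 (o(Q) = -2 + (Q + (6 - 1*3))**2 = -2 + (Q + (6 - 3))**2 = -2 + (Q + 3)**2 = -2 + (3 + Q)**2)
1/(-160125 + (-87 + (((-5 + 2) + 0)*(-2 + 4))*o(-5))**2) = 1/(-160125 + (-87 + (((-5 + 2) + 0)*(-2 + 4))*(-2 + (3 - 5)**2))**2) = 1/(-160125 + (-87 + ((-3 + 0)*2)*(-2 + (-2)**2))**2) = 1/(-160125 + (-87 + (-3*2)*(-2 + 4))**2) = 1/(-160125 + (-87 - 6*2)**2) = 1/(-160125 + (-87 - 12)**2) = 1/(-160125 + (-99)**2) = 1/(-160125 + 9801) = 1/(-150324) = -1/150324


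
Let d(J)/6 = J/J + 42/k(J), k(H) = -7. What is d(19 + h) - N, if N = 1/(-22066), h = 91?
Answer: -661979/22066 ≈ -30.000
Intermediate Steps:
d(J) = -30 (d(J) = 6*(J/J + 42/(-7)) = 6*(1 + 42*(-⅐)) = 6*(1 - 6) = 6*(-5) = -30)
N = -1/22066 ≈ -4.5319e-5
d(19 + h) - N = -30 - 1*(-1/22066) = -30 + 1/22066 = -661979/22066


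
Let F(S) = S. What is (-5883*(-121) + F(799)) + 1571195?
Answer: 2283837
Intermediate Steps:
(-5883*(-121) + F(799)) + 1571195 = (-5883*(-121) + 799) + 1571195 = (711843 + 799) + 1571195 = 712642 + 1571195 = 2283837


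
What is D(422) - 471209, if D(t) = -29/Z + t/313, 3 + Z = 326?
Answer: -47638631462/101099 ≈ -4.7121e+5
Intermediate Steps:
Z = 323 (Z = -3 + 326 = 323)
D(t) = -29/323 + t/313
D(422) - 471209 = (-29/323 + (1/313)*422) - 471209 = (-29/323 + 422/313) - 471209 = 127229/101099 - 471209 = -47638631462/101099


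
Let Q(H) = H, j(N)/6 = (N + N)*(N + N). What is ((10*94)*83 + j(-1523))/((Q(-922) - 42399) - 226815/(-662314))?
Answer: -36921830460824/28691877979 ≈ -1286.8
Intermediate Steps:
j(N) = 24*N**2 (j(N) = 6*((N + N)*(N + N)) = 6*((2*N)*(2*N)) = 6*(4*N**2) = 24*N**2)
((10*94)*83 + j(-1523))/((Q(-922) - 42399) - 226815/(-662314)) = ((10*94)*83 + 24*(-1523)**2)/((-922 - 42399) - 226815/(-662314)) = (940*83 + 24*2319529)/(-43321 - 226815*(-1/662314)) = (78020 + 55668696)/(-43321 + 226815/662314) = 55746716/(-28691877979/662314) = 55746716*(-662314/28691877979) = -36921830460824/28691877979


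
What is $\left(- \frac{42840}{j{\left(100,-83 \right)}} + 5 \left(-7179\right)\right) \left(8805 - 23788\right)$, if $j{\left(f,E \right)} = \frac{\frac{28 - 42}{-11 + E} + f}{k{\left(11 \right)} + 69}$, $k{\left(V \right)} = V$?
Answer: $\frac{549436873355}{523} \approx 1.0505 \cdot 10^{9}$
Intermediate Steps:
$j{\left(f,E \right)} = - \frac{7}{40 \left(-11 + E\right)} + \frac{f}{80}$ ($j{\left(f,E \right)} = \frac{\frac{28 - 42}{-11 + E} + f}{11 + 69} = \frac{- \frac{14}{-11 + E} + f}{80} = \left(f - \frac{14}{-11 + E}\right) \frac{1}{80} = - \frac{7}{40 \left(-11 + E\right)} + \frac{f}{80}$)
$\left(- \frac{42840}{j{\left(100,-83 \right)}} + 5 \left(-7179\right)\right) \left(8805 - 23788\right) = \left(- \frac{42840}{\frac{1}{80} \frac{1}{-11 - 83} \left(-14 - 1100 - 8300\right)} + 5 \left(-7179\right)\right) \left(8805 - 23788\right) = \left(- \frac{42840}{\frac{1}{80} \frac{1}{-94} \left(-14 - 1100 - 8300\right)} - 35895\right) \left(-14983\right) = \left(- \frac{42840}{\frac{1}{80} \left(- \frac{1}{94}\right) \left(-9414\right)} - 35895\right) \left(-14983\right) = \left(- \frac{42840}{\frac{4707}{3760}} - 35895\right) \left(-14983\right) = \left(\left(-42840\right) \frac{3760}{4707} - 35895\right) \left(-14983\right) = \left(- \frac{17897600}{523} - 35895\right) \left(-14983\right) = \left(- \frac{36670685}{523}\right) \left(-14983\right) = \frac{549436873355}{523}$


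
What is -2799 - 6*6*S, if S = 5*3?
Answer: -3339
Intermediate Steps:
S = 15
-2799 - 6*6*S = -2799 - 6*6*15 = -2799 - 36*15 = -2799 - 1*540 = -2799 - 540 = -3339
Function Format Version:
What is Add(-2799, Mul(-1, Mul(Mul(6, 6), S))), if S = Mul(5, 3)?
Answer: -3339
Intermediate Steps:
S = 15
Add(-2799, Mul(-1, Mul(Mul(6, 6), S))) = Add(-2799, Mul(-1, Mul(Mul(6, 6), 15))) = Add(-2799, Mul(-1, Mul(36, 15))) = Add(-2799, Mul(-1, 540)) = Add(-2799, -540) = -3339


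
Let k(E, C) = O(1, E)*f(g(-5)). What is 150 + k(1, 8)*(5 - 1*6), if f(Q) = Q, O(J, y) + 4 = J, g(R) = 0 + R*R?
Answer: 225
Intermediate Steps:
g(R) = R² (g(R) = 0 + R² = R²)
O(J, y) = -4 + J
k(E, C) = -75 (k(E, C) = (-4 + 1)*(-5)² = -3*25 = -75)
150 + k(1, 8)*(5 - 1*6) = 150 - 75*(5 - 1*6) = 150 - 75*(5 - 6) = 150 - 75*(-1) = 150 + 75 = 225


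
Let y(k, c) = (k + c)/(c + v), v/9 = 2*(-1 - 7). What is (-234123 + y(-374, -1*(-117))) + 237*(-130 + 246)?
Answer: -5578780/27 ≈ -2.0662e+5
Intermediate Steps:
v = -144 (v = 9*(2*(-1 - 7)) = 9*(2*(-8)) = 9*(-16) = -144)
y(k, c) = (c + k)/(-144 + c) (y(k, c) = (k + c)/(c - 144) = (c + k)/(-144 + c))
(-234123 + y(-374, -1*(-117))) + 237*(-130 + 246) = (-234123 + (-1*(-117) - 374)/(-144 - 1*(-117))) + 237*(-130 + 246) = (-234123 + (117 - 374)/(-144 + 117)) + 237*116 = (-234123 - 257/(-27)) + 27492 = (-234123 - 1/27*(-257)) + 27492 = (-234123 + 257/27) + 27492 = -6321064/27 + 27492 = -5578780/27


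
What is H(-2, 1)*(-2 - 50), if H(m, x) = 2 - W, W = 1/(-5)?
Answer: -572/5 ≈ -114.40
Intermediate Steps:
W = -⅕ ≈ -0.20000
H(m, x) = 11/5 (H(m, x) = 2 - 1*(-⅕) = 2 + ⅕ = 11/5)
H(-2, 1)*(-2 - 50) = 11*(-2 - 50)/5 = (11/5)*(-52) = -572/5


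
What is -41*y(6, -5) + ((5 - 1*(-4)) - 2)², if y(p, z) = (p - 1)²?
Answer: -976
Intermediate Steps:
y(p, z) = (-1 + p)²
-41*y(6, -5) + ((5 - 1*(-4)) - 2)² = -41*(-1 + 6)² + ((5 - 1*(-4)) - 2)² = -41*5² + ((5 + 4) - 2)² = -41*25 + (9 - 2)² = -1025 + 7² = -1025 + 49 = -976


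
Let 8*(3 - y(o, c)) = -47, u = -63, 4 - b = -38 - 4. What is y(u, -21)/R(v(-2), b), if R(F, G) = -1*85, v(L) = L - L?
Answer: -71/680 ≈ -0.10441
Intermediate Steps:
b = 46 (b = 4 - (-38 - 4) = 4 - 1*(-42) = 4 + 42 = 46)
v(L) = 0
y(o, c) = 71/8 (y(o, c) = 3 - ⅛*(-47) = 3 + 47/8 = 71/8)
R(F, G) = -85
y(u, -21)/R(v(-2), b) = (71/8)/(-85) = (71/8)*(-1/85) = -71/680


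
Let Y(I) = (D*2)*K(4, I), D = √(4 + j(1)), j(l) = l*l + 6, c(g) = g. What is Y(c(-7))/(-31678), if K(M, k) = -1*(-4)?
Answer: -4*√11/15839 ≈ -0.00083758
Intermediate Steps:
K(M, k) = 4
j(l) = 6 + l² (j(l) = l² + 6 = 6 + l²)
D = √11 (D = √(4 + (6 + 1²)) = √(4 + (6 + 1)) = √(4 + 7) = √11 ≈ 3.3166)
Y(I) = 8*√11 (Y(I) = (√11*2)*4 = (2*√11)*4 = 8*√11)
Y(c(-7))/(-31678) = (8*√11)/(-31678) = (8*√11)*(-1/31678) = -4*√11/15839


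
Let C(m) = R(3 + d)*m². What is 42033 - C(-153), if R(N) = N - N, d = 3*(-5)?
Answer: 42033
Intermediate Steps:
d = -15
R(N) = 0
C(m) = 0 (C(m) = 0*m² = 0)
42033 - C(-153) = 42033 - 1*0 = 42033 + 0 = 42033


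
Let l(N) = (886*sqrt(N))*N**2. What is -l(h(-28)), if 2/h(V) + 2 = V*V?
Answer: -886*sqrt(391)/59776471 ≈ -0.00029308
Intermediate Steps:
h(V) = 2/(-2 + V**2) (h(V) = 2/(-2 + V*V) = 2/(-2 + V**2))
l(N) = 886*N**(5/2)
-l(h(-28)) = -886*(2/(-2 + (-28)**2))**(5/2) = -886*(2/(-2 + 784))**(5/2) = -886*(2/782)**(5/2) = -886*(2*(1/782))**(5/2) = -886*(1/391)**(5/2) = -886*sqrt(391)/59776471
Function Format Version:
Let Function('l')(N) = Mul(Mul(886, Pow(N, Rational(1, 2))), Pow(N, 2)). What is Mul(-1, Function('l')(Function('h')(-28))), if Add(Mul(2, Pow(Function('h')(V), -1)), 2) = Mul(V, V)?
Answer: Mul(Rational(-886, 59776471), Pow(391, Rational(1, 2))) ≈ -0.00029308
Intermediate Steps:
Function('h')(V) = Mul(2, Pow(Add(-2, Pow(V, 2)), -1)) (Function('h')(V) = Mul(2, Pow(Add(-2, Mul(V, V)), -1)) = Mul(2, Pow(Add(-2, Pow(V, 2)), -1)))
Function('l')(N) = Mul(886, Pow(N, Rational(5, 2)))
Mul(-1, Function('l')(Function('h')(-28))) = Mul(-1, Mul(886, Pow(Mul(2, Pow(Add(-2, Pow(-28, 2)), -1)), Rational(5, 2)))) = Mul(-1, Mul(886, Pow(Mul(2, Pow(Add(-2, 784), -1)), Rational(5, 2)))) = Mul(-1, Mul(886, Pow(Mul(2, Pow(782, -1)), Rational(5, 2)))) = Mul(-1, Mul(886, Pow(Mul(2, Rational(1, 782)), Rational(5, 2)))) = Mul(-1, Mul(886, Pow(Rational(1, 391), Rational(5, 2)))) = Mul(-1, Mul(886, Mul(Rational(1, 59776471), Pow(391, Rational(1, 2))))) = Mul(-1, Mul(Rational(886, 59776471), Pow(391, Rational(1, 2)))) = Mul(Rational(-886, 59776471), Pow(391, Rational(1, 2)))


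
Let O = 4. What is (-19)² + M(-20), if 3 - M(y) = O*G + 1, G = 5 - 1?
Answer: 347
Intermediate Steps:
G = 4
M(y) = -14 (M(y) = 3 - (4*4 + 1) = 3 - (16 + 1) = 3 - 1*17 = 3 - 17 = -14)
(-19)² + M(-20) = (-19)² - 14 = 361 - 14 = 347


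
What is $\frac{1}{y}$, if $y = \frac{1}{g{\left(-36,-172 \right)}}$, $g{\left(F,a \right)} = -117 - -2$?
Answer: $-115$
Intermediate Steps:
$g{\left(F,a \right)} = -115$ ($g{\left(F,a \right)} = -117 + 2 = -115$)
$y = - \frac{1}{115}$ ($y = \frac{1}{-115} = - \frac{1}{115} \approx -0.0086956$)
$\frac{1}{y} = \frac{1}{- \frac{1}{115}} = -115$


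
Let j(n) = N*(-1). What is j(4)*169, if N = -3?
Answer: 507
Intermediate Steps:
j(n) = 3 (j(n) = -3*(-1) = 3)
j(4)*169 = 3*169 = 507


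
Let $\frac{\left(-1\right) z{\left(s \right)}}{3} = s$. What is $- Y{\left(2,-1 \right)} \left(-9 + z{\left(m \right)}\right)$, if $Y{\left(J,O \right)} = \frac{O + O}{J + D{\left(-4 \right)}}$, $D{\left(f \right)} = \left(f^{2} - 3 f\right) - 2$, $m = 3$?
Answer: $- \frac{9}{7} \approx -1.2857$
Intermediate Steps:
$z{\left(s \right)} = - 3 s$
$D{\left(f \right)} = -2 + f^{2} - 3 f$
$Y{\left(J,O \right)} = \frac{2 O}{26 + J}$ ($Y{\left(J,O \right)} = \frac{O + O}{J - \left(-10 - 16\right)} = \frac{2 O}{J + \left(-2 + 16 + 12\right)} = \frac{2 O}{J + 26} = \frac{2 O}{26 + J}$)
$- Y{\left(2,-1 \right)} \left(-9 + z{\left(m \right)}\right) = - 2 \left(-1\right) \frac{1}{26 + 2} \left(-9 - 9\right) = - 2 \left(-1\right) \frac{1}{28} \left(-9 - 9\right) = - 2 \left(-1\right) \frac{1}{28} \left(-18\right) = - \frac{\left(-1\right) \left(-18\right)}{14} = \left(-1\right) \frac{9}{7} = - \frac{9}{7}$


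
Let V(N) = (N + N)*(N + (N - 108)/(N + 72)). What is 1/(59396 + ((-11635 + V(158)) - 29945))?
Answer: 23/1559692 ≈ 1.4747e-5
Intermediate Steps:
V(N) = 2*N*(N + (-108 + N)/(72 + N)) (V(N) = (2*N)*(N + (-108 + N)/(72 + N)) = 2*N*(N + (-108 + N)/(72 + N)))
1/(59396 + ((-11635 + V(158)) - 29945)) = 1/(59396 + ((-11635 + 2*158*(-108 + 158² + 73*158)/(72 + 158)) - 29945)) = 1/(59396 + ((-11635 + 2*158*(-108 + 24964 + 11534)/230) - 29945)) = 1/(59396 + ((-11635 + 2*158*(1/230)*36390) - 29945)) = 1/(59396 + ((-11635 + 1149924/23) - 29945)) = 1/(59396 + (882319/23 - 29945)) = 1/(59396 + 193584/23) = 1/(1559692/23) = 23/1559692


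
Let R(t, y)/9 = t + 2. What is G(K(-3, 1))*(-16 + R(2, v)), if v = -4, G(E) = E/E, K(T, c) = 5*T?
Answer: 20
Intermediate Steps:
G(E) = 1
R(t, y) = 18 + 9*t (R(t, y) = 9*(t + 2) = 9*(2 + t) = 18 + 9*t)
G(K(-3, 1))*(-16 + R(2, v)) = 1*(-16 + (18 + 9*2)) = 1*(-16 + (18 + 18)) = 1*(-16 + 36) = 1*20 = 20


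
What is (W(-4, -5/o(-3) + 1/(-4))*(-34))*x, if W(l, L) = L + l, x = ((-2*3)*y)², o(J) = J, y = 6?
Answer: 113832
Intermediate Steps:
x = 1296 (x = (-2*3*6)² = (-6*6)² = (-36)² = 1296)
(W(-4, -5/o(-3) + 1/(-4))*(-34))*x = (((-5/(-3) + 1/(-4)) - 4)*(-34))*1296 = (((-5*(-⅓) + 1*(-¼)) - 4)*(-34))*1296 = (((5/3 - ¼) - 4)*(-34))*1296 = ((17/12 - 4)*(-34))*1296 = -31/12*(-34)*1296 = (527/6)*1296 = 113832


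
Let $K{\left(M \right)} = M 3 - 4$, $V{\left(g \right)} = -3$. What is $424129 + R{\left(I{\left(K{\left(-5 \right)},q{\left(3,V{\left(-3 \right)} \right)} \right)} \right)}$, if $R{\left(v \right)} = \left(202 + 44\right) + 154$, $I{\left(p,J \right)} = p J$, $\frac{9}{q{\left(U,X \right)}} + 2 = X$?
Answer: $424529$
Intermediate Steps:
$q{\left(U,X \right)} = \frac{9}{-2 + X}$
$K{\left(M \right)} = -4 + 3 M$ ($K{\left(M \right)} = 3 M - 4 = -4 + 3 M$)
$I{\left(p,J \right)} = J p$
$R{\left(v \right)} = 400$ ($R{\left(v \right)} = 246 + 154 = 400$)
$424129 + R{\left(I{\left(K{\left(-5 \right)},q{\left(3,V{\left(-3 \right)} \right)} \right)} \right)} = 424129 + 400 = 424529$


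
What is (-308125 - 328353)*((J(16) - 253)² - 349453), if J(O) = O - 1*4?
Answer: 185451867816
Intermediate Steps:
J(O) = -4 + O (J(O) = O - 4 = -4 + O)
(-308125 - 328353)*((J(16) - 253)² - 349453) = (-308125 - 328353)*(((-4 + 16) - 253)² - 349453) = -636478*((12 - 253)² - 349453) = -636478*((-241)² - 349453) = -636478*(58081 - 349453) = -636478*(-291372) = 185451867816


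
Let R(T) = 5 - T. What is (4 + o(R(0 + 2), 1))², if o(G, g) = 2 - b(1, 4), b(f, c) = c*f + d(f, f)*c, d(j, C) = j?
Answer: 4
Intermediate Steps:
b(f, c) = 2*c*f (b(f, c) = c*f + f*c = c*f + c*f = 2*c*f)
o(G, g) = -6 (o(G, g) = 2 - 2*4 = 2 - 1*8 = 2 - 8 = -6)
(4 + o(R(0 + 2), 1))² = (4 - 6)² = (-2)² = 4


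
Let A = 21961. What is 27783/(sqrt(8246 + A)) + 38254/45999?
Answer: 38254/45999 + 9261*sqrt(30207)/10069 ≈ 160.69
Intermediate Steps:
27783/(sqrt(8246 + A)) + 38254/45999 = 27783/(sqrt(8246 + 21961)) + 38254/45999 = 27783/(sqrt(30207)) + 38254*(1/45999) = 27783*(sqrt(30207)/30207) + 38254/45999 = 9261*sqrt(30207)/10069 + 38254/45999 = 38254/45999 + 9261*sqrt(30207)/10069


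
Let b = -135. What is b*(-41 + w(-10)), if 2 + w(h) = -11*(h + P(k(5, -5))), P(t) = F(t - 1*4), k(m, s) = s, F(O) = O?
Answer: -22410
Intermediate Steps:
P(t) = -4 + t (P(t) = t - 1*4 = t - 4 = -4 + t)
w(h) = 97 - 11*h (w(h) = -2 - 11*(h + (-4 - 5)) = -2 - 11*(h - 9) = -2 - 11*(-9 + h) = -2 + (99 - 11*h) = 97 - 11*h)
b*(-41 + w(-10)) = -135*(-41 + (97 - 11*(-10))) = -135*(-41 + (97 + 110)) = -135*(-41 + 207) = -135*166 = -22410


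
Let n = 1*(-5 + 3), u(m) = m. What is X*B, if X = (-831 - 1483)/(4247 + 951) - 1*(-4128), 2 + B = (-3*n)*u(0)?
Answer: -21455030/2599 ≈ -8255.1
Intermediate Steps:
n = -2 (n = 1*(-2) = -2)
B = -2 (B = -2 - 3*(-2)*0 = -2 + 6*0 = -2 + 0 = -2)
X = 10727515/2599 (X = -2314/5198 + 4128 = -2314*1/5198 + 4128 = -1157/2599 + 4128 = 10727515/2599 ≈ 4127.6)
X*B = (10727515/2599)*(-2) = -21455030/2599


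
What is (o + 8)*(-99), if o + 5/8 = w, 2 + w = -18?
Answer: 9999/8 ≈ 1249.9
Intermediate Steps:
w = -20 (w = -2 - 18 = -20)
o = -165/8 (o = -5/8 - 20 = -165/8 ≈ -20.625)
(o + 8)*(-99) = (-165/8 + 8)*(-99) = -101/8*(-99) = 9999/8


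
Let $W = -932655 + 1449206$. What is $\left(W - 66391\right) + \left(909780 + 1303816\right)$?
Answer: $2663756$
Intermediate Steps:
$W = 516551$
$\left(W - 66391\right) + \left(909780 + 1303816\right) = \left(516551 - 66391\right) + \left(909780 + 1303816\right) = 450160 + 2213596 = 2663756$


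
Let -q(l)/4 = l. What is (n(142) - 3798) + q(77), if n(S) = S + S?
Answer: -3822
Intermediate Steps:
n(S) = 2*S
q(l) = -4*l
(n(142) - 3798) + q(77) = (2*142 - 3798) - 4*77 = (284 - 3798) - 308 = -3514 - 308 = -3822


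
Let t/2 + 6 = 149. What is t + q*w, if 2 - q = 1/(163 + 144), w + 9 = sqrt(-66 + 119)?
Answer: 82285/307 + 613*sqrt(53)/307 ≈ 282.57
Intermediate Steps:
t = 286 (t = -12 + 2*149 = -12 + 298 = 286)
w = -9 + sqrt(53) (w = -9 + sqrt(-66 + 119) = -9 + sqrt(53) ≈ -1.7199)
q = 613/307 (q = 2 - 1/(163 + 144) = 2 - 1/307 = 613/307 ≈ 1.9967)
t + q*w = 286 + 613*(-9 + sqrt(53))/307 = 286 + (-5517/307 + 613*sqrt(53)/307) = 82285/307 + 613*sqrt(53)/307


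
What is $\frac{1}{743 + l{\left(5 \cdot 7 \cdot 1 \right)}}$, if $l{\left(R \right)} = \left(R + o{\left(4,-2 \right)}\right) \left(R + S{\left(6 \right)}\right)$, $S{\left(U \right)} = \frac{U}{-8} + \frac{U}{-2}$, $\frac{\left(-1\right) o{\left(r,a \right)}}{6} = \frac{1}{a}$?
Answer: $\frac{2}{3861} \approx 0.000518$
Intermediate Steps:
$o{\left(r,a \right)} = - \frac{6}{a}$
$S{\left(U \right)} = - \frac{5 U}{8}$ ($S{\left(U \right)} = U \left(- \frac{1}{8}\right) + U \left(- \frac{1}{2}\right) = - \frac{U}{8} - \frac{U}{2} = - \frac{5 U}{8}$)
$l{\left(R \right)} = \left(3 + R\right) \left(- \frac{15}{4} + R\right)$ ($l{\left(R \right)} = \left(R - \frac{6}{-2}\right) \left(R - \frac{15}{4}\right) = \left(R - -3\right) \left(R - \frac{15}{4}\right) = \left(R + 3\right) \left(- \frac{15}{4} + R\right) = \left(3 + R\right) \left(- \frac{15}{4} + R\right)$)
$\frac{1}{743 + l{\left(5 \cdot 7 \cdot 1 \right)}} = \frac{1}{743 - \left(\frac{45}{4} - 1225 + \frac{3}{4} \cdot 5 \cdot 7 \cdot 1\right)} = \frac{1}{743 - \left(\frac{45}{4} - 1225 + \frac{3}{4} \cdot 35 \cdot 1\right)} = \frac{1}{743 - \left(\frac{75}{2} - 1225\right)} = \frac{1}{743 - - \frac{2375}{2}} = \frac{1}{743 + \frac{2375}{2}} = \frac{1}{\frac{3861}{2}} = \frac{2}{3861}$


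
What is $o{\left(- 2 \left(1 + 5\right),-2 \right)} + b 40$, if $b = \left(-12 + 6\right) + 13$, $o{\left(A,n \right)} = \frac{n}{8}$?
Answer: $\frac{1119}{4} \approx 279.75$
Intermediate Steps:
$o{\left(A,n \right)} = \frac{n}{8}$ ($o{\left(A,n \right)} = n \frac{1}{8} = \frac{n}{8}$)
$b = 7$ ($b = -6 + 13 = 7$)
$o{\left(- 2 \left(1 + 5\right),-2 \right)} + b 40 = \frac{1}{8} \left(-2\right) + 7 \cdot 40 = - \frac{1}{4} + 280 = \frac{1119}{4}$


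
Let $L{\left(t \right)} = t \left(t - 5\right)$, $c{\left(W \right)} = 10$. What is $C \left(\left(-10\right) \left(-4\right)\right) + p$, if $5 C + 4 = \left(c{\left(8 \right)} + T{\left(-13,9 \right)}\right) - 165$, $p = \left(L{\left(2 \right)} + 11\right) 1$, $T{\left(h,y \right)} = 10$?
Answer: $-1187$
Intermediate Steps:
$L{\left(t \right)} = t \left(-5 + t\right)$
$p = 5$ ($p = \left(2 \left(-5 + 2\right) + 11\right) 1 = \left(2 \left(-3\right) + 11\right) 1 = \left(-6 + 11\right) 1 = 5 \cdot 1 = 5$)
$C = - \frac{149}{5}$ ($C = - \frac{4}{5} + \frac{\left(10 + 10\right) - 165}{5} = - \frac{4}{5} + \frac{20 - 165}{5} = - \frac{4}{5} + \frac{1}{5} \left(-145\right) = - \frac{4}{5} - 29 = - \frac{149}{5} \approx -29.8$)
$C \left(\left(-10\right) \left(-4\right)\right) + p = - \frac{149 \left(\left(-10\right) \left(-4\right)\right)}{5} + 5 = \left(- \frac{149}{5}\right) 40 + 5 = -1192 + 5 = -1187$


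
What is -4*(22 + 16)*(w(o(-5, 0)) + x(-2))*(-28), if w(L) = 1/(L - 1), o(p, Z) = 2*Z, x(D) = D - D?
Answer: -4256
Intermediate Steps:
x(D) = 0
w(L) = 1/(-1 + L)
-4*(22 + 16)*(w(o(-5, 0)) + x(-2))*(-28) = -4*(22 + 16)*(1/(-1 + 2*0) + 0)*(-28) = -152*(1/(-1 + 0) + 0)*(-28) = -152*(1/(-1) + 0)*(-28) = -152*(-1 + 0)*(-28) = -152*(-1)*(-28) = -4*(-38)*(-28) = 152*(-28) = -4256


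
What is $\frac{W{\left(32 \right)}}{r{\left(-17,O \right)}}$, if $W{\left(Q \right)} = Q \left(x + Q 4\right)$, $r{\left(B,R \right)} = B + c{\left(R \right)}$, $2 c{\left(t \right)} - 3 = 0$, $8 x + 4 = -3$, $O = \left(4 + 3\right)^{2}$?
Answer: $- \frac{8136}{31} \approx -262.45$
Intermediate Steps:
$O = 49$ ($O = 7^{2} = 49$)
$x = - \frac{7}{8}$ ($x = - \frac{1}{2} + \frac{1}{8} \left(-3\right) = - \frac{1}{2} - \frac{3}{8} = - \frac{7}{8} \approx -0.875$)
$c{\left(t \right)} = \frac{3}{2}$ ($c{\left(t \right)} = \frac{3}{2} + \frac{1}{2} \cdot 0 = \frac{3}{2} + 0 = \frac{3}{2}$)
$r{\left(B,R \right)} = \frac{3}{2} + B$ ($r{\left(B,R \right)} = B + \frac{3}{2} = \frac{3}{2} + B$)
$W{\left(Q \right)} = Q \left(- \frac{7}{8} + 4 Q\right)$ ($W{\left(Q \right)} = Q \left(- \frac{7}{8} + Q 4\right) = Q \left(- \frac{7}{8} + 4 Q\right)$)
$\frac{W{\left(32 \right)}}{r{\left(-17,O \right)}} = \frac{\frac{1}{8} \cdot 32 \left(-7 + 32 \cdot 32\right)}{\frac{3}{2} - 17} = \frac{\frac{1}{8} \cdot 32 \left(-7 + 1024\right)}{- \frac{31}{2}} = \frac{1}{8} \cdot 32 \cdot 1017 \left(- \frac{2}{31}\right) = 4068 \left(- \frac{2}{31}\right) = - \frac{8136}{31}$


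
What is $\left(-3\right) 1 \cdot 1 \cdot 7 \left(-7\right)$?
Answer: $147$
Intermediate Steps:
$\left(-3\right) 1 \cdot 1 \cdot 7 \left(-7\right) = \left(-3\right) 1 \cdot 7 \left(-7\right) = \left(-3\right) 7 \left(-7\right) = \left(-21\right) \left(-7\right) = 147$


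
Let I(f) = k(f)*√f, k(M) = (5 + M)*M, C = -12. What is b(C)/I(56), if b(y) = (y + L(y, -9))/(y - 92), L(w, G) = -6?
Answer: 9*√14/4973696 ≈ 6.7706e-6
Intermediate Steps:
k(M) = M*(5 + M)
b(y) = (-6 + y)/(-92 + y) (b(y) = (y - 6)/(y - 92) = (-6 + y)/(-92 + y))
I(f) = f^(3/2)*(5 + f) (I(f) = (f*(5 + f))*√f = f^(3/2)*(5 + f))
b(C)/I(56) = ((-6 - 12)/(-92 - 12))/((56^(3/2)*(5 + 56))) = (-18/(-104))/(((112*√14)*61)) = (-1/104*(-18))/((6832*√14)) = 9*(√14/95648)/52 = 9*√14/4973696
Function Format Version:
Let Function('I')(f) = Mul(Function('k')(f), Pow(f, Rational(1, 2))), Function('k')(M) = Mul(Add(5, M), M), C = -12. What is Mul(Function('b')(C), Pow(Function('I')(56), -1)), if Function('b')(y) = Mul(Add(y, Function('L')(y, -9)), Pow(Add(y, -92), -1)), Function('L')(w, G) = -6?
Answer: Mul(Rational(9, 4973696), Pow(14, Rational(1, 2))) ≈ 6.7706e-6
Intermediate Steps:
Function('k')(M) = Mul(M, Add(5, M))
Function('b')(y) = Mul(Pow(Add(-92, y), -1), Add(-6, y)) (Function('b')(y) = Mul(Add(y, -6), Pow(Add(y, -92), -1)) = Mul(Add(-6, y), Pow(Add(-92, y), -1)) = Mul(Pow(Add(-92, y), -1), Add(-6, y)))
Function('I')(f) = Mul(Pow(f, Rational(3, 2)), Add(5, f)) (Function('I')(f) = Mul(Mul(f, Add(5, f)), Pow(f, Rational(1, 2))) = Mul(Pow(f, Rational(3, 2)), Add(5, f)))
Mul(Function('b')(C), Pow(Function('I')(56), -1)) = Mul(Mul(Pow(Add(-92, -12), -1), Add(-6, -12)), Pow(Mul(Pow(56, Rational(3, 2)), Add(5, 56)), -1)) = Mul(Mul(Pow(-104, -1), -18), Pow(Mul(Mul(112, Pow(14, Rational(1, 2))), 61), -1)) = Mul(Mul(Rational(-1, 104), -18), Pow(Mul(6832, Pow(14, Rational(1, 2))), -1)) = Mul(Rational(9, 52), Mul(Rational(1, 95648), Pow(14, Rational(1, 2)))) = Mul(Rational(9, 4973696), Pow(14, Rational(1, 2)))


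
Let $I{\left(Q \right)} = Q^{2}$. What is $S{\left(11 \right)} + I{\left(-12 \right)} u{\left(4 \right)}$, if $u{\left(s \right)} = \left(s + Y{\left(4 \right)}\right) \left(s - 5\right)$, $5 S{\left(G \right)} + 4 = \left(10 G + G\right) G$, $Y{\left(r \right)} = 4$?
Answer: $- \frac{4433}{5} \approx -886.6$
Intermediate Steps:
$S{\left(G \right)} = - \frac{4}{5} + \frac{11 G^{2}}{5}$ ($S{\left(G \right)} = - \frac{4}{5} + \frac{\left(10 G + G\right) G}{5} = - \frac{4}{5} + \frac{11 G G}{5} = - \frac{4}{5} + \frac{11 G^{2}}{5}$)
$u{\left(s \right)} = \left(-5 + s\right) \left(4 + s\right)$ ($u{\left(s \right)} = \left(s + 4\right) \left(s - 5\right) = \left(4 + s\right) \left(-5 + s\right) = \left(-5 + s\right) \left(4 + s\right)$)
$S{\left(11 \right)} + I{\left(-12 \right)} u{\left(4 \right)} = \left(- \frac{4}{5} + \frac{11 \cdot 11^{2}}{5}\right) + \left(-12\right)^{2} \left(-20 + 4^{2} - 4\right) = \left(- \frac{4}{5} + \frac{11}{5} \cdot 121\right) + 144 \left(-20 + 16 - 4\right) = \left(- \frac{4}{5} + \frac{1331}{5}\right) + 144 \left(-8\right) = \frac{1327}{5} - 1152 = - \frac{4433}{5}$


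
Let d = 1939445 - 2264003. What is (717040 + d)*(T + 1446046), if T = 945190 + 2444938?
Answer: 1898111243868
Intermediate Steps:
T = 3390128
d = -324558
(717040 + d)*(T + 1446046) = (717040 - 324558)*(3390128 + 1446046) = 392482*4836174 = 1898111243868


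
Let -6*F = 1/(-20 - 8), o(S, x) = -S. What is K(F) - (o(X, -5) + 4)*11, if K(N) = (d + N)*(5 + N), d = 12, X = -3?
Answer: -476951/28224 ≈ -16.899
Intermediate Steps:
F = 1/168 (F = -1/(6*(-20 - 8)) = -⅙/(-28) = -⅙*(-1/28) = 1/168 ≈ 0.0059524)
K(N) = (5 + N)*(12 + N) (K(N) = (12 + N)*(5 + N) = (5 + N)*(12 + N))
K(F) - (o(X, -5) + 4)*11 = (60 + (1/168)² + 17*(1/168)) - (-1*(-3) + 4)*11 = (60 + 1/28224 + 17/168) - (3 + 4)*11 = 1696297/28224 - 7*11 = 1696297/28224 - 1*77 = 1696297/28224 - 77 = -476951/28224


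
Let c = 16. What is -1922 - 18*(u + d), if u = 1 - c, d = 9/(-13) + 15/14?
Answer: -150953/91 ≈ -1658.8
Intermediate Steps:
d = 69/182 (d = 9*(-1/13) + 15*(1/14) = -9/13 + 15/14 = 69/182 ≈ 0.37912)
u = -15 (u = 1 - 1*16 = 1 - 16 = -15)
-1922 - 18*(u + d) = -1922 - 18*(-15 + 69/182) = -1922 - 18*(-2661)/182 = -1922 - 1*(-23949/91) = -1922 + 23949/91 = -150953/91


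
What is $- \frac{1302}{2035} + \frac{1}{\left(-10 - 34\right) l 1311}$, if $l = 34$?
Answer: $- \frac{232141577}{362832360} \approx -0.6398$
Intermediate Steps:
$- \frac{1302}{2035} + \frac{1}{\left(-10 - 34\right) l 1311} = - \frac{1302}{2035} + \frac{1}{\left(-10 - 34\right) 34 \cdot 1311} = \left(-1302\right) \frac{1}{2035} + \frac{1}{\left(-44\right) 34} \cdot \frac{1}{1311} = - \frac{1302}{2035} + \frac{1}{-1496} \cdot \frac{1}{1311} = - \frac{1302}{2035} - \frac{1}{1961256} = - \frac{232141577}{362832360}$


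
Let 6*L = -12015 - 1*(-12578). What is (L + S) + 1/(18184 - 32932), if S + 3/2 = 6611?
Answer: 98860759/14748 ≈ 6703.3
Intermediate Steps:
S = 13219/2 (S = -3/2 + 6611 = 13219/2 ≈ 6609.5)
L = 563/6 (L = (-12015 - 1*(-12578))/6 = (-12015 + 12578)/6 = (⅙)*563 = 563/6 ≈ 93.833)
(L + S) + 1/(18184 - 32932) = (563/6 + 13219/2) + 1/(18184 - 32932) = 20110/3 + 1/(-14748) = 20110/3 - 1/14748 = 98860759/14748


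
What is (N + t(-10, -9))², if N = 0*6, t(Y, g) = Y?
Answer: 100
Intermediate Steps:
N = 0
(N + t(-10, -9))² = (0 - 10)² = (-10)² = 100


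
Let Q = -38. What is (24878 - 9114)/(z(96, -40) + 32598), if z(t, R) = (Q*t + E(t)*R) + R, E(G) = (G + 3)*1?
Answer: 7882/12475 ≈ 0.63182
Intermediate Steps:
E(G) = 3 + G (E(G) = (3 + G)*1 = 3 + G)
z(t, R) = R - 38*t + R*(3 + t) (z(t, R) = (-38*t + (3 + t)*R) + R = (-38*t + R*(3 + t)) + R = R - 38*t + R*(3 + t))
(24878 - 9114)/(z(96, -40) + 32598) = (24878 - 9114)/((-40 - 38*96 - 40*(3 + 96)) + 32598) = 15764/((-40 - 3648 - 40*99) + 32598) = 15764/((-40 - 3648 - 3960) + 32598) = 15764/(-7648 + 32598) = 15764/24950 = 15764*(1/24950) = 7882/12475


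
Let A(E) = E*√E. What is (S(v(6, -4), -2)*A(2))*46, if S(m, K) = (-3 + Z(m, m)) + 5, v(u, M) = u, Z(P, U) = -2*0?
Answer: 184*√2 ≈ 260.22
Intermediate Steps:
Z(P, U) = 0
S(m, K) = 2 (S(m, K) = (-3 + 0) + 5 = -3 + 5 = 2)
A(E) = E^(3/2)
(S(v(6, -4), -2)*A(2))*46 = (2*2^(3/2))*46 = (2*(2*√2))*46 = (4*√2)*46 = 184*√2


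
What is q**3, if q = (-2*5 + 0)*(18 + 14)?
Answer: -32768000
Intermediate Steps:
q = -320 (q = (-10 + 0)*32 = -10*32 = -320)
q**3 = (-320)**3 = -32768000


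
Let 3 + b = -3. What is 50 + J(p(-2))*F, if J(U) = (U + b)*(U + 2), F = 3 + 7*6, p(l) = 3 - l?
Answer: -265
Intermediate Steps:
b = -6 (b = -3 - 3 = -6)
F = 45 (F = 3 + 42 = 45)
J(U) = (-6 + U)*(2 + U) (J(U) = (U - 6)*(U + 2) = (-6 + U)*(2 + U))
50 + J(p(-2))*F = 50 + (-12 + (3 - 1*(-2))² - 4*(3 - 1*(-2)))*45 = 50 + (-12 + (3 + 2)² - 4*(3 + 2))*45 = 50 + (-12 + 5² - 4*5)*45 = 50 + (-12 + 25 - 20)*45 = 50 - 7*45 = 50 - 315 = -265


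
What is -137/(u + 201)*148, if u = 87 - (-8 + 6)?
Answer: -10138/145 ≈ -69.917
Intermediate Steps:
u = 89 (u = 87 - 1*(-2) = 87 + 2 = 89)
-137/(u + 201)*148 = -137/(89 + 201)*148 = -137/290*148 = -10138/145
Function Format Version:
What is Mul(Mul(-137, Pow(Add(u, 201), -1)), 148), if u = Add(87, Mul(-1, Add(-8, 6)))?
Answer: Rational(-10138, 145) ≈ -69.917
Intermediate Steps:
u = 89 (u = Add(87, Mul(-1, -2)) = Add(87, 2) = 89)
Mul(Mul(-137, Pow(Add(u, 201), -1)), 148) = Mul(Mul(-137, Pow(Add(89, 201), -1)), 148) = Mul(Mul(-137, Pow(290, -1)), 148) = Mul(Mul(-137, Rational(1, 290)), 148) = Mul(Rational(-137, 290), 148) = Rational(-10138, 145)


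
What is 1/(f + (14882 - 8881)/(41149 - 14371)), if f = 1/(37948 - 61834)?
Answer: 53301609/11942759 ≈ 4.4631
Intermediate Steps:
f = -1/23886 (f = 1/(-23886) = -1/23886 ≈ -4.1866e-5)
1/(f + (14882 - 8881)/(41149 - 14371)) = 1/(-1/23886 + (14882 - 8881)/(41149 - 14371)) = 1/(-1/23886 + 6001/26778) = 1/(11942759/53301609) = 53301609/11942759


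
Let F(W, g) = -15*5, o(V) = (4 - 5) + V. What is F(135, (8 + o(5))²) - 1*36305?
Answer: -36380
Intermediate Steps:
o(V) = -1 + V
F(W, g) = -75
F(135, (8 + o(5))²) - 1*36305 = -75 - 1*36305 = -75 - 36305 = -36380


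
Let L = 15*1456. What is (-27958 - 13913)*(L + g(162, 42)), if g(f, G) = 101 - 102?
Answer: -914420769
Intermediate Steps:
g(f, G) = -1
L = 21840
(-27958 - 13913)*(L + g(162, 42)) = (-27958 - 13913)*(21840 - 1) = -41871*21839 = -914420769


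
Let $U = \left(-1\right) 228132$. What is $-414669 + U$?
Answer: $-642801$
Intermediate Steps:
$U = -228132$
$-414669 + U = -414669 - 228132 = -642801$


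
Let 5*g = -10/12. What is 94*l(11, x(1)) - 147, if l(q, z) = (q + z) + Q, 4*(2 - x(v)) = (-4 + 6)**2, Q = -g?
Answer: 2990/3 ≈ 996.67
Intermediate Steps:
g = -1/6 (g = (-10/12)/5 = (-10*1/12)/5 = (1/5)*(-5/6) = -1/6 ≈ -0.16667)
Q = 1/6 (Q = -1*(-1/6) = 1/6 ≈ 0.16667)
x(v) = 1 (x(v) = 2 - (-4 + 6)**2/4 = 2 - 1/4*2**2 = 2 - 1/4*4 = 2 - 1 = 1)
l(q, z) = 1/6 + q + z (l(q, z) = (q + z) + 1/6 = 1/6 + q + z)
94*l(11, x(1)) - 147 = 94*(1/6 + 11 + 1) - 147 = 94*(73/6) - 147 = 3431/3 - 147 = 2990/3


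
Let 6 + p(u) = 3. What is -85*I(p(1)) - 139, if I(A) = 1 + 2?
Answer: -394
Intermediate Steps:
p(u) = -3 (p(u) = -6 + 3 = -3)
I(A) = 3
-85*I(p(1)) - 139 = -85*3 - 139 = -255 - 139 = -394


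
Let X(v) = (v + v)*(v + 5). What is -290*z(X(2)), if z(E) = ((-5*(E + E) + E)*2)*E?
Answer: 4092480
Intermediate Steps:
X(v) = 2*v*(5 + v) (X(v) = (2*v)*(5 + v) = 2*v*(5 + v))
z(E) = -18*E² (z(E) = ((-10*E + E)*2)*E = (-9*E*2)*E = (-18*E)*E = -18*E²)
-290*z(X(2)) = -(-5220)*(2*2*(5 + 2))² = -(-5220)*(2*2*7)² = -(-5220)*28² = -(-5220)*784 = -290*(-14112) = 4092480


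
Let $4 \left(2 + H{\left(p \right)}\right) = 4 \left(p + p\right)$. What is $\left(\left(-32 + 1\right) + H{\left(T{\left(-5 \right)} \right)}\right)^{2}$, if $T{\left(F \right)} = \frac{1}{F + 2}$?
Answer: $\frac{10201}{9} \approx 1133.4$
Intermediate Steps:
$T{\left(F \right)} = \frac{1}{2 + F}$
$H{\left(p \right)} = -2 + 2 p$ ($H{\left(p \right)} = -2 + \frac{4 \left(p + p\right)}{4} = -2 + \frac{4 \cdot 2 p}{4} = -2 + \frac{8 p}{4} = -2 + 2 p$)
$\left(\left(-32 + 1\right) + H{\left(T{\left(-5 \right)} \right)}\right)^{2} = \left(\left(-32 + 1\right) - \left(2 - \frac{2}{2 - 5}\right)\right)^{2} = \left(-31 - \left(2 - \frac{2}{-3}\right)\right)^{2} = \left(-31 + \left(-2 + 2 \left(- \frac{1}{3}\right)\right)\right)^{2} = \left(-31 - \frac{8}{3}\right)^{2} = \left(- \frac{101}{3}\right)^{2} = \frac{10201}{9}$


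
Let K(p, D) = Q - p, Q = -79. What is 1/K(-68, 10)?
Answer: -1/11 ≈ -0.090909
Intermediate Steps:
K(p, D) = -79 - p
1/K(-68, 10) = 1/(-79 - 1*(-68)) = 1/(-79 + 68) = 1/(-11) = -1/11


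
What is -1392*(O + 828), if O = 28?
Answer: -1191552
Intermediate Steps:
-1392*(O + 828) = -1392*(28 + 828) = -1392*856 = -1191552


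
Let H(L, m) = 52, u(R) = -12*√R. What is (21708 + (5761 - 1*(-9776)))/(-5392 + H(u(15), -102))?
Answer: -2483/356 ≈ -6.9747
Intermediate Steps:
(21708 + (5761 - 1*(-9776)))/(-5392 + H(u(15), -102)) = (21708 + (5761 - 1*(-9776)))/(-5392 + 52) = (21708 + (5761 + 9776))/(-5340) = (21708 + 15537)*(-1/5340) = 37245*(-1/5340) = -2483/356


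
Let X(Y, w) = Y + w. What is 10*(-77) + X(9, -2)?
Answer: -763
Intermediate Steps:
10*(-77) + X(9, -2) = 10*(-77) + (9 - 2) = -770 + 7 = -763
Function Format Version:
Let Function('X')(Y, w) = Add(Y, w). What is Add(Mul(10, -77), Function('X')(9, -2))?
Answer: -763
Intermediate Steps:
Add(Mul(10, -77), Function('X')(9, -2)) = Add(Mul(10, -77), Add(9, -2)) = Add(-770, 7) = -763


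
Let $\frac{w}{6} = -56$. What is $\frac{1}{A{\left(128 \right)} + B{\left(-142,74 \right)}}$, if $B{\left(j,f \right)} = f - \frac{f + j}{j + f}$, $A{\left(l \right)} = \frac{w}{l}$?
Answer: $\frac{8}{563} \approx 0.01421$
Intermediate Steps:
$w = -336$ ($w = 6 \left(-56\right) = -336$)
$A{\left(l \right)} = - \frac{336}{l}$
$B{\left(j,f \right)} = -1 + f$ ($B{\left(j,f \right)} = f - \frac{f + j}{f + j} = f - 1 = -1 + f$)
$\frac{1}{A{\left(128 \right)} + B{\left(-142,74 \right)}} = \frac{1}{- \frac{336}{128} + \left(-1 + 74\right)} = \frac{1}{\left(-336\right) \frac{1}{128} + 73} = \frac{1}{- \frac{21}{8} + 73} = \frac{1}{\frac{563}{8}} = \frac{8}{563}$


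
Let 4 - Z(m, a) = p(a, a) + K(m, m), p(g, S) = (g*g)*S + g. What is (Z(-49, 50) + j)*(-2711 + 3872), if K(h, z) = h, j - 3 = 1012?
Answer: -143943102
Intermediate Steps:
j = 1015 (j = 3 + 1012 = 1015)
p(g, S) = g + S*g² (p(g, S) = g²*S + g = S*g² + g = g + S*g²)
Z(m, a) = 4 - m - a*(1 + a²) (Z(m, a) = 4 - (a*(1 + a*a) + m) = 4 - (a*(1 + a²) + m) = 4 - (m + a*(1 + a²)) = 4 + (-m - a*(1 + a²)) = 4 - m - a*(1 + a²))
(Z(-49, 50) + j)*(-2711 + 3872) = ((4 - 1*50 - 1*(-49) - 1*50³) + 1015)*(-2711 + 3872) = ((4 - 50 + 49 - 1*125000) + 1015)*1161 = ((4 - 50 + 49 - 125000) + 1015)*1161 = (-124997 + 1015)*1161 = -123982*1161 = -143943102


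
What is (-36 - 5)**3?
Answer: -68921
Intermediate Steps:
(-36 - 5)**3 = (-41)**3 = -68921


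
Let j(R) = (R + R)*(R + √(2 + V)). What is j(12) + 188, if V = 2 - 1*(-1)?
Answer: 476 + 24*√5 ≈ 529.67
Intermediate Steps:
V = 3 (V = 2 + 1 = 3)
j(R) = 2*R*(R + √5) (j(R) = (R + R)*(R + √(2 + 3)) = (2*R)*(R + √5) = 2*R*(R + √5))
j(12) + 188 = 2*12*(12 + √5) + 188 = (288 + 24*√5) + 188 = 476 + 24*√5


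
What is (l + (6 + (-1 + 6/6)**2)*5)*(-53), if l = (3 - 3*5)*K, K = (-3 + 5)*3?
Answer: 2226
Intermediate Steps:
K = 6 (K = 2*3 = 6)
l = -72 (l = (3 - 3*5)*6 = (3 - 15)*6 = -12*6 = -72)
(l + (6 + (-1 + 6/6)**2)*5)*(-53) = (-72 + (6 + (-1 + 6/6)**2)*5)*(-53) = (-72 + (6 + (-1 + 6*(1/6))**2)*5)*(-53) = (-72 + (6 + (-1 + 1)**2)*5)*(-53) = (-72 + (6 + 0**2)*5)*(-53) = (-72 + (6 + 0)*5)*(-53) = (-72 + 6*5)*(-53) = (-72 + 30)*(-53) = -42*(-53) = 2226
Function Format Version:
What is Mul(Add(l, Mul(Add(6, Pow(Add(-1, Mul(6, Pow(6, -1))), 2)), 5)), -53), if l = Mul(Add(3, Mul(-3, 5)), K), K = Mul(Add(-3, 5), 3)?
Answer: 2226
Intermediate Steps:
K = 6 (K = Mul(2, 3) = 6)
l = -72 (l = Mul(Add(3, Mul(-3, 5)), 6) = Mul(Add(3, -15), 6) = Mul(-12, 6) = -72)
Mul(Add(l, Mul(Add(6, Pow(Add(-1, Mul(6, Pow(6, -1))), 2)), 5)), -53) = Mul(Add(-72, Mul(Add(6, Pow(Add(-1, Mul(6, Pow(6, -1))), 2)), 5)), -53) = Mul(Add(-72, Mul(Add(6, Pow(Add(-1, Mul(6, Rational(1, 6))), 2)), 5)), -53) = Mul(Add(-72, Mul(Add(6, Pow(Add(-1, 1), 2)), 5)), -53) = Mul(Add(-72, Mul(Add(6, Pow(0, 2)), 5)), -53) = Mul(Add(-72, Mul(Add(6, 0), 5)), -53) = Mul(Add(-72, Mul(6, 5)), -53) = Mul(Add(-72, 30), -53) = Mul(-42, -53) = 2226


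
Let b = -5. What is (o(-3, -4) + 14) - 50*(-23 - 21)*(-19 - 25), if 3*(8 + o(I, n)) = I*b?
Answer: -96789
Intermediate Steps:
o(I, n) = -8 - 5*I/3 (o(I, n) = -8 + (I*(-5))/3 = -8 + (-5*I)/3 = -8 - 5*I/3)
(o(-3, -4) + 14) - 50*(-23 - 21)*(-19 - 25) = ((-8 - 5/3*(-3)) + 14) - 50*(-23 - 21)*(-19 - 25) = ((-8 + 5) + 14) - (-2200)*(-44) = (-3 + 14) - 50*1936 = 11 - 96800 = -96789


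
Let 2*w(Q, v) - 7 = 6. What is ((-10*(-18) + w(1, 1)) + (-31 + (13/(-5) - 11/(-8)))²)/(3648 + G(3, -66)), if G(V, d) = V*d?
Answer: 653307/1840000 ≈ 0.35506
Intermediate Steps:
w(Q, v) = 13/2 (w(Q, v) = 7/2 + (½)*6 = 7/2 + 3 = 13/2)
((-10*(-18) + w(1, 1)) + (-31 + (13/(-5) - 11/(-8)))²)/(3648 + G(3, -66)) = ((-10*(-18) + 13/2) + (-31 + (13/(-5) - 11/(-8)))²)/(3648 + 3*(-66)) = ((180 + 13/2) + (-31 + (13*(-⅕) - 11*(-⅛)))²)/(3648 - 198) = (373/2 + (-31 + (-13/5 + 11/8))²)/3450 = (373/2 + (-31 - 49/40)²)*(1/3450) = (373/2 + (-1289/40)²)*(1/3450) = (373/2 + 1661521/1600)*(1/3450) = (1959921/1600)*(1/3450) = 653307/1840000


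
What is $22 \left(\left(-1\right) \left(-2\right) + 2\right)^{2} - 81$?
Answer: $271$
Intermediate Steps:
$22 \left(\left(-1\right) \left(-2\right) + 2\right)^{2} - 81 = 22 \left(2 + 2\right)^{2} - 81 = 22 \cdot 4^{2} - 81 = 22 \cdot 16 - 81 = 352 - 81 = 271$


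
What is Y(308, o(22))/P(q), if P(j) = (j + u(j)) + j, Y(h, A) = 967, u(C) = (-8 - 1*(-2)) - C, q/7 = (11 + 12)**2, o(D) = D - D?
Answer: 967/3697 ≈ 0.26156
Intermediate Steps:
o(D) = 0
q = 3703 (q = 7*(11 + 12)**2 = 7*23**2 = 7*529 = 3703)
u(C) = -6 - C (u(C) = (-8 + 2) - C = -6 - C)
P(j) = -6 + j (P(j) = (j + (-6 - j)) + j = -6 + j)
Y(308, o(22))/P(q) = 967/(-6 + 3703) = 967/3697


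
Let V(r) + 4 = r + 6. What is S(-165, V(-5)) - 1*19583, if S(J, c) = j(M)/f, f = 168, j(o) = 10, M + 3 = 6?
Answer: -1644967/84 ≈ -19583.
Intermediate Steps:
M = 3 (M = -3 + 6 = 3)
V(r) = 2 + r (V(r) = -4 + (r + 6) = -4 + (6 + r) = 2 + r)
S(J, c) = 5/84 (S(J, c) = 10/168 = 10*(1/168) = 5/84)
S(-165, V(-5)) - 1*19583 = 5/84 - 1*19583 = 5/84 - 19583 = -1644967/84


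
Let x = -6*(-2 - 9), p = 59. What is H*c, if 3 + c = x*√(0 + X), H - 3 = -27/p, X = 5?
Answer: -450/59 + 9900*√5/59 ≈ 367.58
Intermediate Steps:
H = 150/59 (H = 3 - 27/59 = 150/59 ≈ 2.5424)
x = 66 (x = -6*(-11) = 66)
c = -3 + 66*√5 (c = -3 + 66*√(0 + 5) = -3 + 66*√5 ≈ 144.58)
H*c = 150*(-3 + 66*√5)/59 = -450/59 + 9900*√5/59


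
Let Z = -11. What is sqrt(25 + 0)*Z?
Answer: -55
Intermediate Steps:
sqrt(25 + 0)*Z = sqrt(25 + 0)*(-11) = sqrt(25)*(-11) = 5*(-11) = -55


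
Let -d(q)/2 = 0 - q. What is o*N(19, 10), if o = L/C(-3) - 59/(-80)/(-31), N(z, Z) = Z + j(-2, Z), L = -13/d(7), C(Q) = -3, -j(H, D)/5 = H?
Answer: 14881/2604 ≈ 5.7147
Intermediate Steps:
j(H, D) = -5*H
d(q) = 2*q (d(q) = -2*(0 - q) = -(-2)*q = 2*q)
L = -13/14 (L = -13/(2*7) = -13/14 ≈ -0.92857)
N(z, Z) = 10 + Z (N(z, Z) = Z - 5*(-2) = Z + 10 = 10 + Z)
o = 14881/52080 (o = -13/14/(-3) - 59/(-80)/(-31) = -13/14*(-1/3) - 59*(-1/80)*(-1/31) = 13/42 + (59/80)*(-1/31) = 13/42 - 59/2480 = 14881/52080 ≈ 0.28573)
o*N(19, 10) = 14881*(10 + 10)/52080 = (14881/52080)*20 = 14881/2604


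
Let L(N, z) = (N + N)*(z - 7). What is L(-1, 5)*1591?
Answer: 6364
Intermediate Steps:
L(N, z) = 2*N*(-7 + z) (L(N, z) = (2*N)*(-7 + z) = 2*N*(-7 + z))
L(-1, 5)*1591 = (2*(-1)*(-7 + 5))*1591 = (2*(-1)*(-2))*1591 = 4*1591 = 6364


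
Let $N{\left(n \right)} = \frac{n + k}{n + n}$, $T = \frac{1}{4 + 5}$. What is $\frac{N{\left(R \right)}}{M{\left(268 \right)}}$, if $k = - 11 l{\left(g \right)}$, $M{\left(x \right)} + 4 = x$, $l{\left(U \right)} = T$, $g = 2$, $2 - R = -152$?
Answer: $\frac{125}{66528} \approx 0.0018789$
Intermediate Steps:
$R = 154$ ($R = 2 - -152 = 2 + 152 = 154$)
$T = \frac{1}{9} \approx 0.11111$
$l{\left(U \right)} = \frac{1}{9}$
$M{\left(x \right)} = -4 + x$
$k = - \frac{11}{9}$ ($k = \left(-11\right) \frac{1}{9} = - \frac{11}{9} \approx -1.2222$)
$N{\left(n \right)} = \frac{- \frac{11}{9} + n}{2 n}$ ($N{\left(n \right)} = \frac{n - \frac{11}{9}}{n + n} = \frac{- \frac{11}{9} + n}{2 n}$)
$\frac{N{\left(R \right)}}{M{\left(268 \right)}} = \frac{\frac{1}{18} \cdot \frac{1}{154} \left(-11 + 9 \cdot 154\right)}{-4 + 268} = \frac{\frac{1}{18} \cdot \frac{1}{154} \left(-11 + 1386\right)}{264} = \frac{1}{18} \cdot \frac{1}{154} \cdot 1375 \cdot \frac{1}{264} = \frac{125}{252} \cdot \frac{1}{264} = \frac{125}{66528}$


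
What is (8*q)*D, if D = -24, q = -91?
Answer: 17472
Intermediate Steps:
(8*q)*D = (8*(-91))*(-24) = -728*(-24) = 17472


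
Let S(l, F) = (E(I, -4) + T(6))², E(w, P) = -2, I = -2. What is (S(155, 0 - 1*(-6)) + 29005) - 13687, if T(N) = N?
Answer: 15334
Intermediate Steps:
S(l, F) = 16 (S(l, F) = (-2 + 6)² = 4² = 16)
(S(155, 0 - 1*(-6)) + 29005) - 13687 = (16 + 29005) - 13687 = 29021 - 13687 = 15334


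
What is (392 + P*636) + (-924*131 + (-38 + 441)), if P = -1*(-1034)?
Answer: 537375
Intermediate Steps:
P = 1034
(392 + P*636) + (-924*131 + (-38 + 441)) = (392 + 1034*636) + (-924*131 + (-38 + 441)) = (392 + 657624) + (-121044 + 403) = 658016 - 120641 = 537375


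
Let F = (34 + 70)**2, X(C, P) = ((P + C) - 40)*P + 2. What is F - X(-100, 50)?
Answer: 15314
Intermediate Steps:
X(C, P) = 2 + P*(-40 + C + P) (X(C, P) = ((C + P) - 40)*P + 2 = (-40 + C + P)*P + 2 = P*(-40 + C + P) + 2 = 2 + P*(-40 + C + P))
F = 10816 (F = 104**2 = 10816)
F - X(-100, 50) = 10816 - (2 + 50**2 - 40*50 - 100*50) = 10816 - (2 + 2500 - 2000 - 5000) = 10816 - 1*(-4498) = 10816 + 4498 = 15314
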